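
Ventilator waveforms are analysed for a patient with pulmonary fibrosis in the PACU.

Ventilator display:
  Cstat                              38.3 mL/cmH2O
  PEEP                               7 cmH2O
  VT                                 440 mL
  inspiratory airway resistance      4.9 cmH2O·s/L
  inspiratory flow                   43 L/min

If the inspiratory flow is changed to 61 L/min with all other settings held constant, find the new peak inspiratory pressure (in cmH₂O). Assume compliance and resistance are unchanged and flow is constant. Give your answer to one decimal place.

23.5

Flow: 43 L/min ÷ 60 = 0.7167 L/s.
New flow: 61 L/min ÷ 60 = 1.0167 L/s.
PIP = Vt/C + R·V̇ + PEEP (constant-flow equation of motion).
Only the resistive term changes: ΔPIP = R × ΔV̇ = 4.9 × (1.0167 − 0.7167) = 4.9 × 0.3 = 1.47 cmH2O.
Original PIP = 440/38.3 + 4.9×0.7167 + 7 = 22.0 cmH2O; new PIP = 22.0 + (1.47) = 23.47 cmH2O.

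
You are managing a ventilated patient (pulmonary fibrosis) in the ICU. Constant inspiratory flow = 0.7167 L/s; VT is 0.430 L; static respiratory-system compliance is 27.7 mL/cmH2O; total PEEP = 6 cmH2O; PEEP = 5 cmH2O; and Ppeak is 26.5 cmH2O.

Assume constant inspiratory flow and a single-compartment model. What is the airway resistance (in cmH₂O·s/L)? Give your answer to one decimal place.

6.9

Total PEEP = 6 cmH2O (set 5 + intrinsic 1); this is the baseline alveolar pressure.
Equation of motion (constant flow): PIP = Vt/C + R·V̇ + PEEP.
R·V̇ = PIP − Vt/C − PEEP = 26.5 − 430/27.7 − 6 = 26.5 − 15.523 − 6 = 4.977 cmH2O.
R = 4.977 / 0.7167 = 6.944 cmH2O·s/L.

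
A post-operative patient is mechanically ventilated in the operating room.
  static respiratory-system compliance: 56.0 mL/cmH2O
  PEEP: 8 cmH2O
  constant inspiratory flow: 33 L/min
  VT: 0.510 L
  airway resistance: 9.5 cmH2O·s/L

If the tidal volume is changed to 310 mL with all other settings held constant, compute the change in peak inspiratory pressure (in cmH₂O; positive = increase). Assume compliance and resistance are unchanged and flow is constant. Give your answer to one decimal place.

PIP = Vt/C + R·V̇ + PEEP (constant-flow equation of motion).
Only the elastic term changes: ΔPIP = ΔVt / C = (310 − 510) / 56.0 = -3.571 cmH2O.

-3.6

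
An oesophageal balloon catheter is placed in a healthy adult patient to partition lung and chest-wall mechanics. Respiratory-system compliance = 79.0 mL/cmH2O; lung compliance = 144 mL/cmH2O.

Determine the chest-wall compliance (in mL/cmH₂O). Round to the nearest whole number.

1/Ccw = 1/Crs − 1/CL.
1/Ccw = 1/79.0 − 1/144 = 0.005714.
Ccw = 175.01 mL/cmH2O.

175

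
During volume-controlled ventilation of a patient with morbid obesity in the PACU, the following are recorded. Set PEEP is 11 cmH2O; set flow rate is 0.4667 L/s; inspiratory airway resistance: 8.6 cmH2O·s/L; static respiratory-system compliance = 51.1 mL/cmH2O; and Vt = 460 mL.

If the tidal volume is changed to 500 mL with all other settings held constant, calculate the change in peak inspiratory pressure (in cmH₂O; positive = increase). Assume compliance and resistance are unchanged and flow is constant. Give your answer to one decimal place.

0.8

PIP = Vt/C + R·V̇ + PEEP (constant-flow equation of motion).
Only the elastic term changes: ΔPIP = ΔVt / C = (500 − 460) / 51.1 = 0.7828 cmH2O.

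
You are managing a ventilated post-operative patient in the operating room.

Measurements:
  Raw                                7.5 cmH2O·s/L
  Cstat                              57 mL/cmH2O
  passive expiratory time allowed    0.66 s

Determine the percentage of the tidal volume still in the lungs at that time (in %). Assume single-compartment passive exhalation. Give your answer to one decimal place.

τ = R × C = 7.5 × 57 mL/cmH2O = 7.5 × 0.057 L/cmH2O = 0.4275 s.
Passive exhalation: V(t)/V₀ = e^(−t/τ) = e^(−0.66/0.4275) = 0.2136.
Fraction remaining = 0.2136 → 21.36%.

21.4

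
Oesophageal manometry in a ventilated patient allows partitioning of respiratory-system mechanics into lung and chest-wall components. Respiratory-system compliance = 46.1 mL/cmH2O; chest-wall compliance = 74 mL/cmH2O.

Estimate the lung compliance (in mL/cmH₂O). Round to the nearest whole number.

122

1/CL = 1/Crs − 1/Ccw.
1/CL = 1/46.1 − 1/74 = 0.008178.
CL = 122.28 mL/cmH2O.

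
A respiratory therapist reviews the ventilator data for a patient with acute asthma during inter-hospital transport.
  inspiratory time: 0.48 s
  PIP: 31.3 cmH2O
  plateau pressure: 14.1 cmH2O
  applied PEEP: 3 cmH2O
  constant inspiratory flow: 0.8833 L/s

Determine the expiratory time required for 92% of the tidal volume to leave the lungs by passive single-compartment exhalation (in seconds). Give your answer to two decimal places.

Vt = flow × Ti = 0.8833 L/s × 0.48 s × 1000 mL/L = 423.98 mL.
R = (PIP − Pplat)/V̇ = (31.3 − 14.1) / 0.8833 = 17.2/0.8833 = 19.472 cmH2O·s/L.
C = Vt/(Pplat − PEEP) = 423.98 / (14.1 − 3) = 423.98/11.1 = 38.196 mL/cmH2O.
τ = R × C = 19.472 × 0.0382 L/cmH2O = 0.7438 s.
t = −τ·ln(1 − 0.92) = −0.7438·ln(0.08) = 1.879 s.

1.88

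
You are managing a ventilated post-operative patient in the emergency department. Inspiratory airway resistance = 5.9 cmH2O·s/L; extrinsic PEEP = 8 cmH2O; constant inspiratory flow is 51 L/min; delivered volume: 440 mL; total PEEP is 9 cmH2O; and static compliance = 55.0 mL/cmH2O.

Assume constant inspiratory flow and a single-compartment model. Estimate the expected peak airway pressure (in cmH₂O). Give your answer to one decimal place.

22.0

Flow: 51 L/min ÷ 60 = 0.85 L/s.
Total PEEP = 9 cmH2O (set 8 + intrinsic 1); this is the baseline alveolar pressure.
Equation of motion (constant flow): PIP = Vt/C + R·V̇ + PEEP.
PIP = 440/55.0 + 5.9×0.85 + 9 = 8.0 + 5.015 + 9 = 22.015 cmH2O.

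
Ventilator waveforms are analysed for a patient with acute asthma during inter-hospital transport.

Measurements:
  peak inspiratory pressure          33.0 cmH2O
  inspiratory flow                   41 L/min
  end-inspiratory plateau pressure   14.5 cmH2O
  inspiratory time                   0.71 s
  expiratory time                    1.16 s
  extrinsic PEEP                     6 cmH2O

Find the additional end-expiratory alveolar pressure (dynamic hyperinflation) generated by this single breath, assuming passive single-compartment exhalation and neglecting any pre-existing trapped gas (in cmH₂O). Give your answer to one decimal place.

Flow: 41 L/min ÷ 60 = 0.6833 L/s.
Vt = flow × Ti = 0.6833 L/s × 0.71 s × 1000 mL/L = 485.14 mL.
R = (PIP − Pplat)/V̇ = (33.0 − 14.5) / 0.6833 = 18.5/0.6833 = 27.074 cmH2O·s/L.
C = Vt/(Pplat − PEEP) = 485.14 / (14.5 − 6) = 485.14/8.5 = 57.075 mL/cmH2O.
τ = R × C = 27.074 × 0.05708 L/cmH2O = 1.545 s.
Fraction remaining = e^(−Te/τ) = e^(−1.16/1.545) = 0.472; trapped volume = 485.14 × 0.472 = 228.99 mL.
Additional alveolar pressure from trapping ≈ V_trapped / C = 228.99 / 57.075 = 4.012 cmH2O.

4.0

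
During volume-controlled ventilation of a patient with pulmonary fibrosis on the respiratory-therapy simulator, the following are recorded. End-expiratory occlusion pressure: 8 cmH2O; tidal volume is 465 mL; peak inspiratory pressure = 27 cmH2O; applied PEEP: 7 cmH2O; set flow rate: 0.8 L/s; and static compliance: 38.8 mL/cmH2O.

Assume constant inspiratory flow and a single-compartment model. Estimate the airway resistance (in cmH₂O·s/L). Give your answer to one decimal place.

Total PEEP = 8 cmH2O (set 7 + intrinsic 1); this is the baseline alveolar pressure.
Equation of motion (constant flow): PIP = Vt/C + R·V̇ + PEEP.
R·V̇ = PIP − Vt/C − PEEP = 27 − 465/38.8 − 8 = 27 − 11.985 − 8 = 7.015 cmH2O.
R = 7.015 / 0.8 = 8.769 cmH2O·s/L.

8.8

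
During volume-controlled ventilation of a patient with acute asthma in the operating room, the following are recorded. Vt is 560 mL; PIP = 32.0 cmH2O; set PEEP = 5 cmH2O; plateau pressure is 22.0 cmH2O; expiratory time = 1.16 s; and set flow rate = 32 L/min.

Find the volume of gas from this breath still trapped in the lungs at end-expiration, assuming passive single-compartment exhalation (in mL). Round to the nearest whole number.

86

Flow: 32 L/min ÷ 60 = 0.5333 L/s.
R = (PIP − Pplat)/V̇ = (32.0 − 22.0) / 0.5333 = 10.0/0.5333 = 18.751 cmH2O·s/L.
C = Vt/(Pplat − PEEP) = 560.0 / (22.0 − 5) = 560.0/17.0 = 32.941 mL/cmH2O.
τ = R × C = 18.751 × 0.03294 L/cmH2O = 0.6177 s.
Fraction remaining = e^(−Te/τ) = e^(−1.16/0.6177) = 0.1529.
Trapped volume = 560.0 × 0.1529 = 85.624 mL.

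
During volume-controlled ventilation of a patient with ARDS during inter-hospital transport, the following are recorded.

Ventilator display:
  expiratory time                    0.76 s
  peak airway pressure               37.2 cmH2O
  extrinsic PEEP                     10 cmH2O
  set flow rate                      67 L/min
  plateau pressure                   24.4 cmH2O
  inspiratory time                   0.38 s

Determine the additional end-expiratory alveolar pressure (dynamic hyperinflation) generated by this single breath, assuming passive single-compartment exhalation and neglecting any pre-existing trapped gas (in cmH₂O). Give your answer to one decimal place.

1.5

Flow: 67 L/min ÷ 60 = 1.1167 L/s.
Vt = flow × Ti = 1.1167 L/s × 0.38 s × 1000 mL/L = 424.35 mL.
R = (PIP − Pplat)/V̇ = (37.2 − 24.4) / 1.1167 = 12.8/1.1167 = 11.462 cmH2O·s/L.
C = Vt/(Pplat − PEEP) = 424.35 / (24.4 − 10) = 424.35/14.4 = 29.469 mL/cmH2O.
τ = R × C = 11.462 × 0.02947 L/cmH2O = 0.3378 s.
Fraction remaining = e^(−Te/τ) = e^(−0.76/0.3378) = 0.1054; trapped volume = 424.35 × 0.1054 = 44.726 mL.
Additional alveolar pressure from trapping ≈ V_trapped / C = 44.726 / 29.469 = 1.518 cmH2O.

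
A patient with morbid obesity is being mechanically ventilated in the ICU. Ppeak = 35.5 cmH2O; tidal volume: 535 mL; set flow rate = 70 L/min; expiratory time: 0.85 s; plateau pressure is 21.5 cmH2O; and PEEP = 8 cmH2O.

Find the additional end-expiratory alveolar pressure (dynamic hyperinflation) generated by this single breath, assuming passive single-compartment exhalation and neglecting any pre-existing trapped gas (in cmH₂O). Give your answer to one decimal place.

Flow: 70 L/min ÷ 60 = 1.1667 L/s.
R = (PIP − Pplat)/V̇ = (35.5 − 21.5) / 1.1667 = 14.0/1.1667 = 12.0 cmH2O·s/L.
C = Vt/(Pplat − PEEP) = 535.0 / (21.5 − 8) = 535.0/13.5 = 39.63 mL/cmH2O.
τ = R × C = 12.0 × 0.03963 L/cmH2O = 0.4756 s.
Fraction remaining = e^(−Te/τ) = e^(−0.85/0.4756) = 0.1674; trapped volume = 535.0 × 0.1674 = 89.559 mL.
Additional alveolar pressure from trapping ≈ V_trapped / C = 89.559 / 39.63 = 2.26 cmH2O.

2.3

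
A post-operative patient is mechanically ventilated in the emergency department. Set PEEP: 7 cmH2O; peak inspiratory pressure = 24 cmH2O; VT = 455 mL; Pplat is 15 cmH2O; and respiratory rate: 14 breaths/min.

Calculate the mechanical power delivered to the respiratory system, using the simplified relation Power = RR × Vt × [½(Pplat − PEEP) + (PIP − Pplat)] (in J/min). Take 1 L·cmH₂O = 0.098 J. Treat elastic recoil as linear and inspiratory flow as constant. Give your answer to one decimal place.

Per-breath work = Vt × [½(Pplat−PEEP) + (PIP−Pplat)] = 0.455 × [0.5×8.0 + 9.0] = 0.455 × 13.0 = 5.915 L·cmH2O.
Power = 14 × 5.915 = 82.81 L·cmH2O/min.
× 0.098 J/(L·cmH2O) → 8.115 J/min.

8.1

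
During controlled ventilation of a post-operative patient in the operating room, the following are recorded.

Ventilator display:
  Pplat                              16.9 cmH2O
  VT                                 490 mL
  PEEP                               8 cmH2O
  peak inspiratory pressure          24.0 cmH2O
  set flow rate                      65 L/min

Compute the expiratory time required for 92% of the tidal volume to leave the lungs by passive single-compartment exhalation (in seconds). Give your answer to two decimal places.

Flow: 65 L/min ÷ 60 = 1.0833 L/s.
R = (PIP − Pplat)/V̇ = (24.0 − 16.9) / 1.0833 = 7.1/1.0833 = 6.554 cmH2O·s/L.
C = Vt/(Pplat − PEEP) = 490.0 / (16.9 − 8) = 490.0/8.9 = 55.056 mL/cmH2O.
τ = R × C = 6.554 × 0.05506 L/cmH2O = 0.3609 s.
t = −τ·ln(1 − 0.92) = −0.3609·ln(0.08) = 0.9115 s.

0.91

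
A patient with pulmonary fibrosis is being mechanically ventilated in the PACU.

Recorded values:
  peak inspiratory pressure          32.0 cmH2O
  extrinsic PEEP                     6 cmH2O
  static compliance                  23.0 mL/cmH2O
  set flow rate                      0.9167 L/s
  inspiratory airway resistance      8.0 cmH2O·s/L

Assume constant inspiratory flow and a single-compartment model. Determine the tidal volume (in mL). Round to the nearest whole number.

Equation of motion (constant flow): PIP = Vt/C + R·V̇ + PEEP.
Vt/C = PIP − R·V̇ − PEEP = 32.0 − 7.334 − 6 = 18.666 cmH2O.
Vt = C × 18.666 = 23.0 × 18.666 = 429.32 mL.

429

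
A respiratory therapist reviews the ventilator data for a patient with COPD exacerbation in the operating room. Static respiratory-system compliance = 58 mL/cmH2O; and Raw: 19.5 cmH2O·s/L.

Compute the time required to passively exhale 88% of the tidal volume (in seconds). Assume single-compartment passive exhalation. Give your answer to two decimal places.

2.40

τ = R × C = 19.5 × 58 mL/cmH2O = 19.5 × 0.058 L/cmH2O = 1.131 s.
Exhaled fraction f = 1 − e^(−t/τ) → t = −τ·ln(1 − f) = −1.131·ln(0.12) = 2.398 s.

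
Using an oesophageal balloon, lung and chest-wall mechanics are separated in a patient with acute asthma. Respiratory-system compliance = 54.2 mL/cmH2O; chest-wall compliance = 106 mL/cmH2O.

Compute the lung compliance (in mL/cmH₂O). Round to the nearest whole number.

1/CL = 1/Crs − 1/Ccw.
1/CL = 1/54.2 − 1/106 = 0.009016.
CL = 110.91 mL/cmH2O.

111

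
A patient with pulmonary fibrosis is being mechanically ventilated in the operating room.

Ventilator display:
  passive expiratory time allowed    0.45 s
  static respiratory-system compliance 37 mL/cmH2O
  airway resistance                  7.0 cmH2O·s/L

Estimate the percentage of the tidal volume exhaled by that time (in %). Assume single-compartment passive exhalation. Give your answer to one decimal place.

82.4

τ = R × C = 7.0 × 37 mL/cmH2O = 7.0 × 0.037 L/cmH2O = 0.259 s.
Passive exhalation: V(t)/V₀ = e^(−t/τ) = e^(−0.45/0.259) = 0.176.
Fraction exhaled = 1 − 0.176 = 0.824 → 82.4%.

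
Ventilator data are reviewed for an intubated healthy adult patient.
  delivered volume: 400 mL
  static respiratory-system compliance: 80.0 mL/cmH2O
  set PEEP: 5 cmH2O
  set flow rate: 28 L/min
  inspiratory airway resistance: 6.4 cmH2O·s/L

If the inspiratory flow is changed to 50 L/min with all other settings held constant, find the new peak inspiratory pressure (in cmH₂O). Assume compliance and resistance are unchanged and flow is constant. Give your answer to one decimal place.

Flow: 28 L/min ÷ 60 = 0.4667 L/s.
New flow: 50 L/min ÷ 60 = 0.8333 L/s.
PIP = Vt/C + R·V̇ + PEEP (constant-flow equation of motion).
Only the resistive term changes: ΔPIP = R × ΔV̇ = 6.4 × (0.8333 − 0.4667) = 6.4 × 0.3666 = 2.346 cmH2O.
Original PIP = 400/80.0 + 6.4×0.4667 + 5 = 12.987 cmH2O; new PIP = 12.987 + (2.346) = 15.333 cmH2O.

15.3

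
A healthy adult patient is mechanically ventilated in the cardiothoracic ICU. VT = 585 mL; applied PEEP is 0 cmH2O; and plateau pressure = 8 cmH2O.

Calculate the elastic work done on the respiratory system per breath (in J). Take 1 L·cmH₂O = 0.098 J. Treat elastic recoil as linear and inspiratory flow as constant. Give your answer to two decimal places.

Elastic work ≈ ½ × (Pplat − PEEP) × Vt = 0.5 × (8 − 0) × 0.585 L = 0.5 × 8.0 × 0.585 = 2.34 L·cmH2O.
× 0.098 J/(L·cmH2O) → 0.2293 J.

0.23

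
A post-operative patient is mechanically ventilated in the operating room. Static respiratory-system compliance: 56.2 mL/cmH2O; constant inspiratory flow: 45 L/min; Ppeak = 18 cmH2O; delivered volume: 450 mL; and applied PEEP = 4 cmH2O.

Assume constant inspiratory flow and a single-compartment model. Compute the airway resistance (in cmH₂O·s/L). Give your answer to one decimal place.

Flow: 45 L/min ÷ 60 = 0.75 L/s.
Equation of motion (constant flow): PIP = Vt/C + R·V̇ + PEEP.
R·V̇ = PIP − Vt/C − PEEP = 18 − 450/56.2 − 4 = 18 − 8.007 − 4 = 5.993 cmH2O.
R = 5.993 / 0.75 = 7.991 cmH2O·s/L.

8.0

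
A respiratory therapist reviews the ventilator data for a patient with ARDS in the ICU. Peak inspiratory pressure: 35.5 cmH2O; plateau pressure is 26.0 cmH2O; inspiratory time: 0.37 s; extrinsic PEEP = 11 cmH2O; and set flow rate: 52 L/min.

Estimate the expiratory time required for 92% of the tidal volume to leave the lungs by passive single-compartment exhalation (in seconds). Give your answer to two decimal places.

Flow: 52 L/min ÷ 60 = 0.8667 L/s.
Vt = flow × Ti = 0.8667 L/s × 0.37 s × 1000 mL/L = 320.68 mL.
R = (PIP − Pplat)/V̇ = (35.5 − 26.0) / 0.8667 = 9.5/0.8667 = 10.961 cmH2O·s/L.
C = Vt/(Pplat − PEEP) = 320.68 / (26.0 − 11) = 320.68/15.0 = 21.379 mL/cmH2O.
τ = R × C = 10.961 × 0.02138 L/cmH2O = 0.2343 s.
t = −τ·ln(1 − 0.92) = −0.2343·ln(0.08) = 0.5918 s.

0.59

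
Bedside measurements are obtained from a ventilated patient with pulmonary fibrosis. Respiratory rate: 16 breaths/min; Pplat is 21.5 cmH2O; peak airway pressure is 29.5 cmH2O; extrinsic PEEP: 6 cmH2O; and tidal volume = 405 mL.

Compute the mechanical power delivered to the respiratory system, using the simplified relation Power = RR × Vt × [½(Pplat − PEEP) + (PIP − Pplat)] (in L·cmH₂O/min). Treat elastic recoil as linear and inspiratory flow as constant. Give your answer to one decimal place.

102.1

Per-breath work = Vt × [½(Pplat−PEEP) + (PIP−Pplat)] = 0.405 × [0.5×15.5 + 8.0] = 0.405 × 15.75 = 6.379 L·cmH2O.
Power = 16 × 6.379 = 102.06 L·cmH2O/min.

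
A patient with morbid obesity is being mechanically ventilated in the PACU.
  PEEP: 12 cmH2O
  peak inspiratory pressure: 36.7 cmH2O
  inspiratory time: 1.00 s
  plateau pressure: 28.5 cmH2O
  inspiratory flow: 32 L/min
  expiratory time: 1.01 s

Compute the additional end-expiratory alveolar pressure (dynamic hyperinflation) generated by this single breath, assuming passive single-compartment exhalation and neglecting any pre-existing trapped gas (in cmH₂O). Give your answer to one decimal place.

2.2

Flow: 32 L/min ÷ 60 = 0.5333 L/s.
Vt = flow × Ti = 0.5333 L/s × 1.00 s × 1000 mL/L = 533.3 mL.
R = (PIP − Pplat)/V̇ = (36.7 − 28.5) / 0.5333 = 8.2/0.5333 = 15.376 cmH2O·s/L.
C = Vt/(Pplat − PEEP) = 533.3 / (28.5 − 12) = 533.3/16.5 = 32.321 mL/cmH2O.
τ = R × C = 15.376 × 0.03232 L/cmH2O = 0.497 s.
Fraction remaining = e^(−Te/τ) = e^(−1.01/0.497) = 0.131; trapped volume = 533.3 × 0.131 = 69.862 mL.
Additional alveolar pressure from trapping ≈ V_trapped / C = 69.862 / 32.321 = 2.162 cmH2O.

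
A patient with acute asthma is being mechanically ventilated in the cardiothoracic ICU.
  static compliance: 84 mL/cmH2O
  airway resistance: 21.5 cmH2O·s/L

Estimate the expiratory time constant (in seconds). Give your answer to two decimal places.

1.81

τ = R × C = 21.5 × 84 mL/cmH2O = 21.5 × 0.084 L/cmH2O = 1.806 s.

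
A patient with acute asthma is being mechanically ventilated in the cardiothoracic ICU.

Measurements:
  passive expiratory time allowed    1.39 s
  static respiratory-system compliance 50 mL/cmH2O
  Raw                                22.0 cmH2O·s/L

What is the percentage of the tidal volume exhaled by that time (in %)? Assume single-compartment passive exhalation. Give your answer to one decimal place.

71.7

τ = R × C = 22.0 × 50 mL/cmH2O = 22.0 × 0.050 L/cmH2O = 1.1 s.
Passive exhalation: V(t)/V₀ = e^(−t/τ) = e^(−1.39/1.1) = 0.2826.
Fraction exhaled = 1 − 0.2826 = 0.7174 → 71.74%.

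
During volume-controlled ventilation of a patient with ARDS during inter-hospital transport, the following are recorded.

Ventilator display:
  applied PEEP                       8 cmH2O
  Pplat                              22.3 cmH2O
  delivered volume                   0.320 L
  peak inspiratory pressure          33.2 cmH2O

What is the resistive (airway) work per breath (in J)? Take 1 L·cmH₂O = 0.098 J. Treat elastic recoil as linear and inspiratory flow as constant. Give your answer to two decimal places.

With constant inspiratory flow the resistive pressure is constant at PIP − Pplat = 33.2 − 22.3 = 10.9 cmH2O, so resistive work = 10.9 × 0.320 = 3.488 L·cmH2O.
× 0.098 J/(L·cmH2O) → 0.3418 J.

0.34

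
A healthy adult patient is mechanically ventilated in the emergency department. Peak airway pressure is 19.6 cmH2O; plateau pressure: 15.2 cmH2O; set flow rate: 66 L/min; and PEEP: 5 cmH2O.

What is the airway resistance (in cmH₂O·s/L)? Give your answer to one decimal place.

Flow: 66 L/min ÷ 60 = 1.1 L/s.
Raw = (PIP − Pplat) / flow = (19.6 − 15.2) / 1.1 = 4.4 / 1.1 = 4.0 cmH2O·s/L.

4.0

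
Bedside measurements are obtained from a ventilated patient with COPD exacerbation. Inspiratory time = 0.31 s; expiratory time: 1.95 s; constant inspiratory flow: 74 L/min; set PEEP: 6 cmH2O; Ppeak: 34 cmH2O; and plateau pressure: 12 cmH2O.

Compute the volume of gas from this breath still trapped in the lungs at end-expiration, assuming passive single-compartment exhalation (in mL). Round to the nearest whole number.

69

Flow: 74 L/min ÷ 60 = 1.2333 L/s.
Vt = flow × Ti = 1.2333 L/s × 0.31 s × 1000 mL/L = 382.32 mL.
R = (PIP − Pplat)/V̇ = (34 − 12) / 1.2333 = 22.0/1.2333 = 17.838 cmH2O·s/L.
C = Vt/(Pplat − PEEP) = 382.32 / (12 − 6) = 382.32/6.0 = 63.72 mL/cmH2O.
τ = R × C = 17.838 × 0.06372 L/cmH2O = 1.137 s.
Fraction remaining = e^(−Te/τ) = e^(−1.95/1.137) = 0.18.
Trapped volume = 382.32 × 0.18 = 68.818 mL.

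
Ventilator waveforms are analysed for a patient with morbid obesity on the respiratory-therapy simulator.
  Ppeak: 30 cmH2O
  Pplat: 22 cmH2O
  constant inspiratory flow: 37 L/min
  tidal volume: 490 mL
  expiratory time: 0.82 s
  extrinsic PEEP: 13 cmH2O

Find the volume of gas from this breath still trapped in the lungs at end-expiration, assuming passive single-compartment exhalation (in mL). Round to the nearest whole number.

Flow: 37 L/min ÷ 60 = 0.6167 L/s.
R = (PIP − Pplat)/V̇ = (30 − 22) / 0.6167 = 8.0/0.6167 = 12.972 cmH2O·s/L.
C = Vt/(Pplat − PEEP) = 490.0 / (22 − 13) = 490.0/9.0 = 54.444 mL/cmH2O.
τ = R × C = 12.972 × 0.05444 L/cmH2O = 0.7062 s.
Fraction remaining = e^(−Te/τ) = e^(−0.82/0.7062) = 0.3131.
Trapped volume = 490.0 × 0.3131 = 153.42 mL.

153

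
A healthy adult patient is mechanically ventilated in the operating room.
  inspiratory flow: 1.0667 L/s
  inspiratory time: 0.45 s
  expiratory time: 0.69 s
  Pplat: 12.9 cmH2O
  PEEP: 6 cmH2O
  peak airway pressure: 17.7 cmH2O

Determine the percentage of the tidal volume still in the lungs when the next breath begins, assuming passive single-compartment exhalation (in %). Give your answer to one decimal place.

Vt = flow × Ti = 1.0667 L/s × 0.45 s × 1000 mL/L = 480.02 mL.
R = (PIP − Pplat)/V̇ = (17.7 − 12.9) / 1.0667 = 4.8/1.0667 = 4.5 cmH2O·s/L.
C = Vt/(Pplat − PEEP) = 480.02 / (12.9 − 6) = 480.02/6.9 = 69.568 mL/cmH2O.
τ = R × C = 4.5 × 0.06957 L/cmH2O = 0.3131 s.
Fraction remaining at end-expiration = e^(−Te/τ) = e^(−0.69/0.3131) = 0.1104 → 11.04%.

11.0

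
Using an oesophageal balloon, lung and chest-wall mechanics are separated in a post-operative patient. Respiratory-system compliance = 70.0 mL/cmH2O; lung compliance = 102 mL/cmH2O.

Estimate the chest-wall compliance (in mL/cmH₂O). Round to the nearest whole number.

223

1/Ccw = 1/Crs − 1/CL.
1/Ccw = 1/70.0 − 1/102 = 0.004482.
Ccw = 223.11 mL/cmH2O.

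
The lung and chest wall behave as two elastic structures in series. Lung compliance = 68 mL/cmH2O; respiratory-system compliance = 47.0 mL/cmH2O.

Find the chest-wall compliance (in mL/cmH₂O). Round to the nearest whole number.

152

1/Ccw = 1/Crs − 1/CL.
1/Ccw = 1/47.0 − 1/68 = 0.006571.
Ccw = 152.18 mL/cmH2O.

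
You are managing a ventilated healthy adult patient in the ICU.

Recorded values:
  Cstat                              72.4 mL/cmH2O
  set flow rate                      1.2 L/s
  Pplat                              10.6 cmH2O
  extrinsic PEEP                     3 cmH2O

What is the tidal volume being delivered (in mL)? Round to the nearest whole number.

Vt = Cstat × (Pplat − PEEP) = 72.4 × (10.6 − 3) = 72.4 × 7.6 = 550.24 mL.

550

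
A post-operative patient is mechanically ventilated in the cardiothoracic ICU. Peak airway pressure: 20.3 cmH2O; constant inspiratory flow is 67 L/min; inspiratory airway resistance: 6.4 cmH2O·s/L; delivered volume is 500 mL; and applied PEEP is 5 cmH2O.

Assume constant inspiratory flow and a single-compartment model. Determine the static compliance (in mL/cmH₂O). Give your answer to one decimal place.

61.3

Flow: 67 L/min ÷ 60 = 1.1167 L/s.
Equation of motion (constant flow): PIP = Vt/C + R·V̇ + PEEP.
Vt/C = PIP − R·V̇ − PEEP = 20.3 − 6.4×1.1167 − 5 = 20.3 − 7.147 − 5 = 8.153 cmH2O.
C = Vt / 8.153 = 500 / 8.153 = 61.327 mL/cmH2O.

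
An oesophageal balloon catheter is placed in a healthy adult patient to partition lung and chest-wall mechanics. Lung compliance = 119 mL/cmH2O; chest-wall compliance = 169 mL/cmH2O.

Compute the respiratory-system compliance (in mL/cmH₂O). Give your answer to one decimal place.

69.8

Lung and chest wall are elastances in series: 1/Crs = 1/CL + 1/Ccw.
1/Crs = 1/119 + 1/169 = 0.01432.
Crs = 69.832 mL/cmH2O.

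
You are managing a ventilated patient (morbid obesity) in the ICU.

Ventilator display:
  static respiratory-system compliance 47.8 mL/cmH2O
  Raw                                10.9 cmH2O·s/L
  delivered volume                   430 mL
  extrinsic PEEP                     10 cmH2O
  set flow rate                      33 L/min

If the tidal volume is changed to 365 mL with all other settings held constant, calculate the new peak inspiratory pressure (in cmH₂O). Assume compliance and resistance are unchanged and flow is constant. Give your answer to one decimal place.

23.6

Flow: 33 L/min ÷ 60 = 0.55 L/s.
PIP = Vt/C + R·V̇ + PEEP (constant-flow equation of motion).
Only the elastic term changes: ΔPIP = ΔVt / C = (365 − 430) / 47.8 = -1.36 cmH2O.
Original PIP = 430/47.8 + 10.9×0.55 + 10 = 24.991 cmH2O; new PIP = 24.991 + (-1.36) = 23.631 cmH2O.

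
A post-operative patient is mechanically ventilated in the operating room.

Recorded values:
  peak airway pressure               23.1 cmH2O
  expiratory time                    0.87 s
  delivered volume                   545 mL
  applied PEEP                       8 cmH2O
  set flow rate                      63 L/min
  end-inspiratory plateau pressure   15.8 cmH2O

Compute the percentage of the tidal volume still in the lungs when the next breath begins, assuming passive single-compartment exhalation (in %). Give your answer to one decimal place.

Flow: 63 L/min ÷ 60 = 1.05 L/s.
R = (PIP − Pplat)/V̇ = (23.1 − 15.8) / 1.05 = 7.3/1.05 = 6.952 cmH2O·s/L.
C = Vt/(Pplat − PEEP) = 545.0 / (15.8 − 8) = 545.0/7.8 = 69.872 mL/cmH2O.
τ = R × C = 6.952 × 0.06987 L/cmH2O = 0.4857 s.
Fraction remaining at end-expiration = e^(−Te/τ) = e^(−0.87/0.4857) = 0.1668 → 16.68%.

16.7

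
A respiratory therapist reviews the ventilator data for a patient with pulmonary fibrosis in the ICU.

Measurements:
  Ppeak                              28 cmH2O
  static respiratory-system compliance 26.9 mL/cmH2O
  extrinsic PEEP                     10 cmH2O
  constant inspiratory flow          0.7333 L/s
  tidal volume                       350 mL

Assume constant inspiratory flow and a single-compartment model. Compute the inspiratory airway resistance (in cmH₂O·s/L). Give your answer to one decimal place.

Equation of motion (constant flow): PIP = Vt/C + R·V̇ + PEEP.
R·V̇ = PIP − Vt/C − PEEP = 28 − 350/26.9 − 10 = 28 − 13.011 − 10 = 4.989 cmH2O.
R = 4.989 / 0.7333 = 6.803 cmH2O·s/L.

6.8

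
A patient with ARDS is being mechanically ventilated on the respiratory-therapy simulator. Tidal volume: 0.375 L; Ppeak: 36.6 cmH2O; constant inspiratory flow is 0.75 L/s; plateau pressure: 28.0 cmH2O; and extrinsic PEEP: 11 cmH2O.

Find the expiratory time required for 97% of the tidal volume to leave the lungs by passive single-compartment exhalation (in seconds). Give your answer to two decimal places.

0.89

R = (PIP − Pplat)/V̇ = (36.6 − 28.0) / 0.75 = 8.6/0.75 = 11.467 cmH2O·s/L.
C = Vt/(Pplat − PEEP) = 375.0 / (28.0 − 11) = 375.0/17.0 = 22.059 mL/cmH2O.
τ = R × C = 11.467 × 0.02206 L/cmH2O = 0.253 s.
t = −τ·ln(1 − 0.97) = −0.253·ln(0.03) = 0.8872 s.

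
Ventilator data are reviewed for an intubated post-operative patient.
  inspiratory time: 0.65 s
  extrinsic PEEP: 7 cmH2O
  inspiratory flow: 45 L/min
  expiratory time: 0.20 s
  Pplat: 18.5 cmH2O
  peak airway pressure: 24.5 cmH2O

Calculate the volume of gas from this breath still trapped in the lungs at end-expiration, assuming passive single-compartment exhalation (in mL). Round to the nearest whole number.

270

Flow: 45 L/min ÷ 60 = 0.75 L/s.
Vt = flow × Ti = 0.75 L/s × 0.65 s × 1000 mL/L = 487.5 mL.
R = (PIP − Pplat)/V̇ = (24.5 − 18.5) / 0.75 = 6.0/0.75 = 8.0 cmH2O·s/L.
C = Vt/(Pplat − PEEP) = 487.5 / (18.5 − 7) = 487.5/11.5 = 42.391 mL/cmH2O.
τ = R × C = 8.0 × 0.04239 L/cmH2O = 0.3391 s.
Fraction remaining = e^(−Te/τ) = e^(−0.20/0.3391) = 0.5544.
Trapped volume = 487.5 × 0.5544 = 270.27 mL.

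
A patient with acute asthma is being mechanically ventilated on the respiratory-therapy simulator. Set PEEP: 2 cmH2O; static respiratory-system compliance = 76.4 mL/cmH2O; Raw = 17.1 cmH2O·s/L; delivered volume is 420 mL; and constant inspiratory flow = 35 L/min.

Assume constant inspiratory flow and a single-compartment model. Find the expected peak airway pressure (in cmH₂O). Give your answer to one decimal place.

17.5

Flow: 35 L/min ÷ 60 = 0.5833 L/s.
Equation of motion (constant flow): PIP = Vt/C + R·V̇ + PEEP.
PIP = 420/76.4 + 17.1×0.5833 + 2 = 5.497 + 9.974 + 2 = 17.471 cmH2O.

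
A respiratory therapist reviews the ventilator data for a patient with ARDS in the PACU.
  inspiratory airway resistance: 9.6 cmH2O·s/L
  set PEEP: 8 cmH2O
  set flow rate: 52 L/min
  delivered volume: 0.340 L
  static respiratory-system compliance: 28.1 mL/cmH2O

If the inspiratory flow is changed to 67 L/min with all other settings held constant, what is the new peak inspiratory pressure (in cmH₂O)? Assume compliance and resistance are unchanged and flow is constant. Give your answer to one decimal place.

Flow: 52 L/min ÷ 60 = 0.8667 L/s.
New flow: 67 L/min ÷ 60 = 1.1167 L/s.
PIP = Vt/C + R·V̇ + PEEP (constant-flow equation of motion).
Only the resistive term changes: ΔPIP = R × ΔV̇ = 9.6 × (1.1167 − 0.8667) = 9.6 × 0.25 = 2.4 cmH2O.
Original PIP = 340/28.1 + 9.6×0.8667 + 8 = 28.42 cmH2O; new PIP = 28.42 + (2.4) = 30.82 cmH2O.

30.8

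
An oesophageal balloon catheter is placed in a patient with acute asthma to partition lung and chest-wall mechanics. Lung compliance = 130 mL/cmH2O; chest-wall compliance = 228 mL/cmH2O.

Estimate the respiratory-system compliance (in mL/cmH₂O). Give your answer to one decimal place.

Lung and chest wall are elastances in series: 1/Crs = 1/CL + 1/Ccw.
1/Crs = 1/130 + 1/228 = 0.01208.
Crs = 82.781 mL/cmH2O.

82.8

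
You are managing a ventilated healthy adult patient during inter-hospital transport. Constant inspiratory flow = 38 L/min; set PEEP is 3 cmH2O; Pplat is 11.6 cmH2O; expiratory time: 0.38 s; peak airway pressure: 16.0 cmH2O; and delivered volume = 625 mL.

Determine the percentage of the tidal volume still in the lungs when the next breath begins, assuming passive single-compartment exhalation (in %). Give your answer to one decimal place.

47.1

Flow: 38 L/min ÷ 60 = 0.6333 L/s.
R = (PIP − Pplat)/V̇ = (16.0 − 11.6) / 0.6333 = 4.4/0.6333 = 6.948 cmH2O·s/L.
C = Vt/(Pplat − PEEP) = 625.0 / (11.6 − 3) = 625.0/8.6 = 72.674 mL/cmH2O.
τ = R × C = 6.948 × 0.07267 L/cmH2O = 0.5049 s.
Fraction remaining at end-expiration = e^(−Te/τ) = e^(−0.38/0.5049) = 0.4711 → 47.11%.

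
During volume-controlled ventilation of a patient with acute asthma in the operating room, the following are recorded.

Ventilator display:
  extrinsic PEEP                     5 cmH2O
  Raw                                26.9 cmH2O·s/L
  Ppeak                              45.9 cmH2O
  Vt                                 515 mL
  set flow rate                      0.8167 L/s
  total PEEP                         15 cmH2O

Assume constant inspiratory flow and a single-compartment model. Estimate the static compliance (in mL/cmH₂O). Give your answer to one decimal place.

Total PEEP = 15 cmH2O (set 5 + intrinsic 10); this is the baseline alveolar pressure.
Equation of motion (constant flow): PIP = Vt/C + R·V̇ + PEEP.
Vt/C = PIP − R·V̇ − PEEP = 45.9 − 26.9×0.8167 − 15 = 45.9 − 21.969 − 15 = 8.931 cmH2O.
C = Vt / 8.931 = 515 / 8.931 = 57.664 mL/cmH2O.

57.7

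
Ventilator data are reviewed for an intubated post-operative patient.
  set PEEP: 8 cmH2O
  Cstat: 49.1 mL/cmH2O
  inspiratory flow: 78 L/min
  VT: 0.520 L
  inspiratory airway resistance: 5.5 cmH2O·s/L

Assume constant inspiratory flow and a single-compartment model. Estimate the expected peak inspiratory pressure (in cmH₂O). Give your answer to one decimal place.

25.7

Flow: 78 L/min ÷ 60 = 1.3 L/s.
Equation of motion (constant flow): PIP = Vt/C + R·V̇ + PEEP.
PIP = 520/49.1 + 5.5×1.3 + 8 = 10.591 + 7.15 + 8 = 25.741 cmH2O.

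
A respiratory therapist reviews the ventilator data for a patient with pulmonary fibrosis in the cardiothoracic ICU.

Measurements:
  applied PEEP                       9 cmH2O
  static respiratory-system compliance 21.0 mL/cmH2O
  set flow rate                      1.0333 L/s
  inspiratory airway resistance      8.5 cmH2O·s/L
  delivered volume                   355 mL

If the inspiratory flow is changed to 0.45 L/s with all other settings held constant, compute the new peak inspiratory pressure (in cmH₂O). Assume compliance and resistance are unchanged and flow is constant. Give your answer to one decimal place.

29.7

PIP = Vt/C + R·V̇ + PEEP (constant-flow equation of motion).
Only the resistive term changes: ΔPIP = R × ΔV̇ = 8.5 × (0.45 − 1.0333) = 8.5 × -0.5833 = -4.958 cmH2O.
Original PIP = 355/21.0 + 8.5×1.0333 + 9 = 34.688 cmH2O; new PIP = 34.688 + (-4.958) = 29.73 cmH2O.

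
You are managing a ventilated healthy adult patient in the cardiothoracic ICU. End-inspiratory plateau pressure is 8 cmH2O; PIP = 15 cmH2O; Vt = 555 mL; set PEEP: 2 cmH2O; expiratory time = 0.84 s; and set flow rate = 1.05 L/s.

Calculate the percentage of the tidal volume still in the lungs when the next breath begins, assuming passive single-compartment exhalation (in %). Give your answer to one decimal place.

25.6

R = (PIP − Pplat)/V̇ = (15 − 8) / 1.05 = 7.0/1.05 = 6.667 cmH2O·s/L.
C = Vt/(Pplat − PEEP) = 555.0 / (8 − 2) = 555.0/6.0 = 92.5 mL/cmH2O.
τ = R × C = 6.667 × 0.0925 L/cmH2O = 0.6167 s.
Fraction remaining at end-expiration = e^(−Te/τ) = e^(−0.84/0.6167) = 0.2561 → 25.61%.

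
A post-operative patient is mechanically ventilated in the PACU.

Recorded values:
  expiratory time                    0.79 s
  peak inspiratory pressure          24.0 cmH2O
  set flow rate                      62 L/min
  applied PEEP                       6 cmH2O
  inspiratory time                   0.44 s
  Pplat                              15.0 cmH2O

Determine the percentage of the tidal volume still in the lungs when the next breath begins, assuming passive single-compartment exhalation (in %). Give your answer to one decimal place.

16.6

Flow: 62 L/min ÷ 60 = 1.0333 L/s.
Vt = flow × Ti = 1.0333 L/s × 0.44 s × 1000 mL/L = 454.65 mL.
R = (PIP − Pplat)/V̇ = (24.0 − 15.0) / 1.0333 = 9.0/1.0333 = 8.71 cmH2O·s/L.
C = Vt/(Pplat − PEEP) = 454.65 / (15.0 − 6) = 454.65/9.0 = 50.517 mL/cmH2O.
τ = R × C = 8.71 × 0.05052 L/cmH2O = 0.44 s.
Fraction remaining at end-expiration = e^(−Te/τ) = e^(−0.79/0.44) = 0.1661 → 16.61%.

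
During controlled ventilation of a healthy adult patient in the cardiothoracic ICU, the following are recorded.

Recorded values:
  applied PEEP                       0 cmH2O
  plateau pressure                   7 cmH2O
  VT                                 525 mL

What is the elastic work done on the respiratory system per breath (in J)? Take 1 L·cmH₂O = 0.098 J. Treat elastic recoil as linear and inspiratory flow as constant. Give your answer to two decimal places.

0.18

Elastic work ≈ ½ × (Pplat − PEEP) × Vt = 0.5 × (7 − 0) × 0.525 L = 0.5 × 7.0 × 0.525 = 1.838 L·cmH2O.
× 0.098 J/(L·cmH2O) → 0.1801 J.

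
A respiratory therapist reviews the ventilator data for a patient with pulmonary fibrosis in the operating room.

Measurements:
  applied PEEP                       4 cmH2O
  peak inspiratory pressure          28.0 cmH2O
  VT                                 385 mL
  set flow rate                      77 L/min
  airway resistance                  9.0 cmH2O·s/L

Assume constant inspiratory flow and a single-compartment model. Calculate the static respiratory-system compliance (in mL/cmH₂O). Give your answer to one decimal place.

Flow: 77 L/min ÷ 60 = 1.2833 L/s.
Equation of motion (constant flow): PIP = Vt/C + R·V̇ + PEEP.
Vt/C = PIP − R·V̇ − PEEP = 28.0 − 9.0×1.2833 − 4 = 28.0 − 11.55 − 4 = 12.45 cmH2O.
C = Vt / 12.45 = 385 / 12.45 = 30.924 mL/cmH2O.

30.9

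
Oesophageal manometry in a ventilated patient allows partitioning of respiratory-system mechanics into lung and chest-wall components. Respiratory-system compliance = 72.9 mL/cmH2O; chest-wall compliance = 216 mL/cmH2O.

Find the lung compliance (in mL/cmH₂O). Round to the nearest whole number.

110

1/CL = 1/Crs − 1/Ccw.
1/CL = 1/72.9 − 1/216 = 0.009088.
CL = 110.04 mL/cmH2O.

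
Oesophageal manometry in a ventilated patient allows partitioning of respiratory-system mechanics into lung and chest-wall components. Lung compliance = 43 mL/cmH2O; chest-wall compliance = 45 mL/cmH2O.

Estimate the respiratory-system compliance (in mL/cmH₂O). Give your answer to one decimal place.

Lung and chest wall are elastances in series: 1/Crs = 1/CL + 1/Ccw.
1/Crs = 1/43 + 1/45 = 0.04548.
Crs = 21.988 mL/cmH2O.

22.0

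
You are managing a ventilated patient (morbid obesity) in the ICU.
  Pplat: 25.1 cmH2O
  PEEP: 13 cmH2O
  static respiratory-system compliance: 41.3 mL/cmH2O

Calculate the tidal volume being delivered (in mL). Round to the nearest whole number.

500

Vt = Cstat × (Pplat − PEEP) = 41.3 × (25.1 − 13) = 41.3 × 12.1 = 499.73 mL.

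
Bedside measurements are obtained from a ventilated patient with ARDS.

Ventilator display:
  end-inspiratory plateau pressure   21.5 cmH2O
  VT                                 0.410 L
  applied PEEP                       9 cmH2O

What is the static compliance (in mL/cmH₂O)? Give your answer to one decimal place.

Cstat = Vt / (Pplat − PEEP) = 410 / (21.5 − 9) = 410 / 12.5 = 32.8 mL/cmH2O.

32.8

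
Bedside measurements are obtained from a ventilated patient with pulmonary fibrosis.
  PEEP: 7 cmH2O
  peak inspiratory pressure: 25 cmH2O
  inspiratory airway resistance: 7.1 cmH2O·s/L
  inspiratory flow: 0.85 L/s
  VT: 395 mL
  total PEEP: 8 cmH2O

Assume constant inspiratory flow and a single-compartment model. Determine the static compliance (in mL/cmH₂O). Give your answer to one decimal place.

Total PEEP = 8 cmH2O (set 7 + intrinsic 1); this is the baseline alveolar pressure.
Equation of motion (constant flow): PIP = Vt/C + R·V̇ + PEEP.
Vt/C = PIP − R·V̇ − PEEP = 25 − 7.1×0.85 − 8 = 25 − 6.035 − 8 = 10.965 cmH2O.
C = Vt / 10.965 = 395 / 10.965 = 36.024 mL/cmH2O.

36.0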